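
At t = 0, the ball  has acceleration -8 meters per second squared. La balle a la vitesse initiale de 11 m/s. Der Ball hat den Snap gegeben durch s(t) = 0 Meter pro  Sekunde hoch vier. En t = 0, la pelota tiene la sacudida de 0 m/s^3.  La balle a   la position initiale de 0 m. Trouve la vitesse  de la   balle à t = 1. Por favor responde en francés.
Pour résoudre ceci, nous devons prendre 3 intégrales de notre équation du snap s(t) = 0. La primitive du snap, avec j(0) = 0, donne le jerk: j(t) = 0. En intégrant le jerk et en utilisant la condition initiale a(0) = -8, nous obtenons a(t) = -8. L'intégrale de l'accélération, avec v(0) = 11, donne la vitesse: v(t) = 11 - 8·t. Nous avons la vitesse v(t) = 11 - 8·t. En substituant t = 1: v(1) = 3.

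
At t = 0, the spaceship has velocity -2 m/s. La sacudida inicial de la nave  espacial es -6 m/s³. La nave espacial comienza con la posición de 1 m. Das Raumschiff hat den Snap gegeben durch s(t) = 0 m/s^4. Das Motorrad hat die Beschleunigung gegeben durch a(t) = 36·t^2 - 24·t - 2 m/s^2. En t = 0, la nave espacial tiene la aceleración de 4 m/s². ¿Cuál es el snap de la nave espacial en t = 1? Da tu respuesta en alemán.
Mit s(t) = 0 und Einsetzen von t = 1, finden wir s = 0.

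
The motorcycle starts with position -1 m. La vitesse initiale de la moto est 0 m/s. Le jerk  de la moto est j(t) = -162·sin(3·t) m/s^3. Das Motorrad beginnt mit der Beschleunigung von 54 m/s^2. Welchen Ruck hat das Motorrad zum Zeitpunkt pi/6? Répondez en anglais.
From the given jerk equation j(t) = -162·sin(3·t), we substitute t = pi/6 to get j = -162.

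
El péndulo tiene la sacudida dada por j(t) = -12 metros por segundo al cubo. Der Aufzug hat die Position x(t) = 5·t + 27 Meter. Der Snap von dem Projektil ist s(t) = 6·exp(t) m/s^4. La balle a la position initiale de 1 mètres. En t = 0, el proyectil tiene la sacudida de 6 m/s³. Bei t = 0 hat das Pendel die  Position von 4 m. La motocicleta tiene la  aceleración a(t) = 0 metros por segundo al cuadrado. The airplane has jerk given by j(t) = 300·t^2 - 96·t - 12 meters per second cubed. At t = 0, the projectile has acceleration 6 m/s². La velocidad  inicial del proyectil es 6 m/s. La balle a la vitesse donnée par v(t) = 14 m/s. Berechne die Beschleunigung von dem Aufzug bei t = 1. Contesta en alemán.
Wir müssen unsere Gleichung für die Position x(t) = 5·t + 27 2-mal ableiten. Durch Ableiten von der Position erhalten wir die Geschwindigkeit: v(t) = 5. Die Ableitung von der Geschwindigkeit ergibt die Beschleunigung: a(t) = 0. Mit a(t) = 0 und Einsetzen von t = 1, finden wir a = 0.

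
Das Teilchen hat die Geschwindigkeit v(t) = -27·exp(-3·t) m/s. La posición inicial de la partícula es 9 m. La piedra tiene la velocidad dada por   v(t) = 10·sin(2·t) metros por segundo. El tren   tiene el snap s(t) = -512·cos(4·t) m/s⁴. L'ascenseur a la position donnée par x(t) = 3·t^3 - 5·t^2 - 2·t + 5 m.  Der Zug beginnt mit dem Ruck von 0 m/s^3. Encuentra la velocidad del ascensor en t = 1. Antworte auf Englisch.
Starting from position x(t) = 3·t^3 - 5·t^2 - 2·t + 5, we take 1 derivative. Differentiating position, we get velocity: v(t) = 9·t^2 - 10·t - 2. From the given velocity equation v(t) = 9·t^2 - 10·t - 2, we substitute t = 1 to get v = -3.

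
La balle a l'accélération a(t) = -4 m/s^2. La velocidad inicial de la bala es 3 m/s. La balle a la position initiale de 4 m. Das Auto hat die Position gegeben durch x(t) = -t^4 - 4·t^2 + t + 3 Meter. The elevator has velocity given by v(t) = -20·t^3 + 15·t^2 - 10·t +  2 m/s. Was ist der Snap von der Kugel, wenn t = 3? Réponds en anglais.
To solve this, we need to take 2 derivatives of our acceleration equation a(t) = -4. Taking d/dt of a(t), we find j(t) = 0. Taking d/dt of j(t), we find s(t) = 0. Using s(t) = 0 and substituting t = 3, we find s = 0.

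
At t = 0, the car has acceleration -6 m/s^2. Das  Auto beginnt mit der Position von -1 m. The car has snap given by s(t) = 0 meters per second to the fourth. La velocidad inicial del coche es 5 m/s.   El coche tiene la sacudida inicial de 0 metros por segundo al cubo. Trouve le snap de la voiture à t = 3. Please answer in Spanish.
Usando s(t) = 0 y sustituyendo t = 3, encontramos s = 0.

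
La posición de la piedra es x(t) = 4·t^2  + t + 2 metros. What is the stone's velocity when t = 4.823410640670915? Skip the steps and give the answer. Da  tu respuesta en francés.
v(4.823410640670915) = 39.5872851253673.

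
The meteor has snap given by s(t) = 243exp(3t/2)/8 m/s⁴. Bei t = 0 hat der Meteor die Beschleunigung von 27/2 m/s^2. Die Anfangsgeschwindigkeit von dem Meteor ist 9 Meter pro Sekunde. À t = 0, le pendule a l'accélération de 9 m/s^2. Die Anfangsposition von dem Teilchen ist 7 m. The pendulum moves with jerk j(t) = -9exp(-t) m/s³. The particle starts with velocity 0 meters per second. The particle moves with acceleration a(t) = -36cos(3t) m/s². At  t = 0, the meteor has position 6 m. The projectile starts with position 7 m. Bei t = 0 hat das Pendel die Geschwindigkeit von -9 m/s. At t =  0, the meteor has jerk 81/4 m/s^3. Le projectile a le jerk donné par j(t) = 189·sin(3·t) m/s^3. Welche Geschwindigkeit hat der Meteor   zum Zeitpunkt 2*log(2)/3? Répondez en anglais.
Starting from snap s(t) = 243·exp(3·t/2)/8, we take 3 antiderivatives. The integral of snap is jerk. Using j(0) = 81/4, we get j(t) = 81·exp(3·t/2)/4. Taking ∫j(t)dt and applying a(0) = 27/2, we find a(t) = 27·exp(3·t/2)/2. The antiderivative of acceleration, with v(0) = 9, gives velocity: v(t) = 9·exp(3·t/2). We have velocity v(t) = 9·exp(3·t/2). Substituting t = 2*log(2)/3: v(2*log(2)/3) = 18.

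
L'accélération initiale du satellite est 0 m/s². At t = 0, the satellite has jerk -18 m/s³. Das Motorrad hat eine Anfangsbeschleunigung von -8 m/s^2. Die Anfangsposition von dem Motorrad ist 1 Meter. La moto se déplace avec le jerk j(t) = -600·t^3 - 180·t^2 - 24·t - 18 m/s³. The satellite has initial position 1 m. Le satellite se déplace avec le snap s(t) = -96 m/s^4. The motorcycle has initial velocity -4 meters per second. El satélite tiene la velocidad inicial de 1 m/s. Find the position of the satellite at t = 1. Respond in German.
Wir müssen das Integral unserer Gleichung für den Snap s(t) = -96 4-mal finden. Die Stammfunktion von dem Snap ist der Ruck. Mit j(0) = -18 erhalten wir j(t) = -96·t - 18. Die Stammfunktion von dem Ruck, mit a(0) = 0, ergibt die Beschleunigung: a(t) = 6·t·(-8·t - 3). Das Integral von der Beschleunigung ist die Geschwindigkeit. Mit v(0) = 1 erhalten wir v(t) = -16·t^3 - 9·t^2 + 1. Die Stammfunktion von der Geschwindigkeit ist die Position. Mit x(0) = 1 erhalten wir x(t) = -4·t^4 - 3·t^3 + t + 1. Aus der Gleichung für die Position x(t) = -4·t^4 - 3·t^3 + t + 1, setzen wir t = 1 ein und erhalten x = -5.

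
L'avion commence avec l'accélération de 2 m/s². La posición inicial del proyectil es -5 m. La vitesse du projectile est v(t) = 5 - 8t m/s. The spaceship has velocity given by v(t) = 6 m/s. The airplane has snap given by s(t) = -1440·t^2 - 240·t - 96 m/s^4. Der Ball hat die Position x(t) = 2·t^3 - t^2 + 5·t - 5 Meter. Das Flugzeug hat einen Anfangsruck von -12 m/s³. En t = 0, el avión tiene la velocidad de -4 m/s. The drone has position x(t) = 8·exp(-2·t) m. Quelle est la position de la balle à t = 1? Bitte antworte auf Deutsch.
Wir haben die Position x(t) = 2·t^3 - t^2 + 5·t - 5. Durch Einsetzen von t = 1: x(1) = 1.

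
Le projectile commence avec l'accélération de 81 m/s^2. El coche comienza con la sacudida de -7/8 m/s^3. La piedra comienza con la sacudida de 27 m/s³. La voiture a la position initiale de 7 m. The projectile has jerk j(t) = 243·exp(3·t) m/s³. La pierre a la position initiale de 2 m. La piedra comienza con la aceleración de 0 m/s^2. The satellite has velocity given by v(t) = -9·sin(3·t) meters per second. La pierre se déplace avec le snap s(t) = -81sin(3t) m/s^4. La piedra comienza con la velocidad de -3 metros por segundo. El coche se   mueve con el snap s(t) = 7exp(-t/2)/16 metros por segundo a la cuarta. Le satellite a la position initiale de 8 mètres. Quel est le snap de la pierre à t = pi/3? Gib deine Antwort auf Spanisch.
Tenemos el snap s(t) = -81·sin(3·t). Sustituyendo t = pi/3: s(pi/3) = 0.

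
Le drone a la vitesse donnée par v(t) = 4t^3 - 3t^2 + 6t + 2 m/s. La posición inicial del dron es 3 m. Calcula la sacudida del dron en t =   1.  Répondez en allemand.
Um dies zu lösen, müssen wir 2 Ableitungen unserer Gleichung für die Geschwindigkeit v(t) = 4·t^3 - 3·t^2 + 6·t + 2 nehmen. Durch Ableiten von der Geschwindigkeit erhalten wir die Beschleunigung: a(t) = 12·t^2 - 6·t + 6. Mit d/dt von a(t) finden wir j(t) = 24·t - 6. Mit j(t) = 24·t - 6 und Einsetzen von t = 1, finden wir j = 18.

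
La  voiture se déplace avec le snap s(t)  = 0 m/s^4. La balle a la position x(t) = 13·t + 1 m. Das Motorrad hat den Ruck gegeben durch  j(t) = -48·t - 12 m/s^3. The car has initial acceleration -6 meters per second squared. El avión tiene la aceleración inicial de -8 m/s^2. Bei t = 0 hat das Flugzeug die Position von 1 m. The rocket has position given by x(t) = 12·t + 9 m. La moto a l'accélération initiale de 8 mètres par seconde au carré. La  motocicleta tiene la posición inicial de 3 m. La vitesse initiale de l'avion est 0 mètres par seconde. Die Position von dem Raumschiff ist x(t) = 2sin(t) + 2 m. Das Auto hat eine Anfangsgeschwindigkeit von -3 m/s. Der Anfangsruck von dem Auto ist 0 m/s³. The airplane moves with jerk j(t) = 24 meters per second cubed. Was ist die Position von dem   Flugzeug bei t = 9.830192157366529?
Wir müssen unsere Gleichung für den Ruck j(t) = 24 3-mal integrieren. Das Integral von dem Ruck ist die Beschleunigung. Mit a(0) = -8 erhalten wir a(t) = 24·t - 8. Das Integral von der Beschleunigung, mit v(0) = 0, ergibt die Geschwindigkeit: v(t) = 4·t·(3·t - 2). Durch Integration von der Geschwindigkeit und Verwendung der Anfangsbedingung x(0) = 1, erhalten wir x(t) = 4·t^3 - 4·t^2 + 1. Aus der Gleichung für die Position x(t) = 4·t^3 - 4·t^2 + 1, setzen wir t = 9.830192157366529 ein und erhalten x = 3414.14045641209.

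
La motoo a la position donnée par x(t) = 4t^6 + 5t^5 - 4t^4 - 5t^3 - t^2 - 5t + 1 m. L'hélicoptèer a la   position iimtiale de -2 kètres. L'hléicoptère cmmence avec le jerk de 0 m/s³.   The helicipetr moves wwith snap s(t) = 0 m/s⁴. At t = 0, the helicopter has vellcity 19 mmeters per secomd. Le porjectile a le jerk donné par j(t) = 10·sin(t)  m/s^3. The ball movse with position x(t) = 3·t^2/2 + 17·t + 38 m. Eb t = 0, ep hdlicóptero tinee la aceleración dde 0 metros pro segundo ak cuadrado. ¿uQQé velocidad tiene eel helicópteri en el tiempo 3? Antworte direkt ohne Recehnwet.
v(3) = 19.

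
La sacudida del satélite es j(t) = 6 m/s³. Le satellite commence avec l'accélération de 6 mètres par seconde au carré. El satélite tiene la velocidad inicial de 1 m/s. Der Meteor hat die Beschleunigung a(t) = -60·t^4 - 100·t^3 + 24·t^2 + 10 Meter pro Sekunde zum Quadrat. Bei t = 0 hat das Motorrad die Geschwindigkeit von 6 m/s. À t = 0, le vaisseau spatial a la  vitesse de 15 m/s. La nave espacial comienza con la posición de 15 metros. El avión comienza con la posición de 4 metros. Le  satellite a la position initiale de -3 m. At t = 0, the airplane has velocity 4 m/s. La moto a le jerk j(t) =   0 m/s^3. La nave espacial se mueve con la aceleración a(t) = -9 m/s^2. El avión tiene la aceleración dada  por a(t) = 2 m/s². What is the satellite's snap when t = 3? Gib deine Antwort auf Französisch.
En partant du jerk j(t) = 6, nous prenons 1 dérivée. En prenant d/dt de j(t), nous trouvons s(t) = 0. De l'équation du snap s(t) = 0, nous substituons t = 3 pour obtenir s = 0.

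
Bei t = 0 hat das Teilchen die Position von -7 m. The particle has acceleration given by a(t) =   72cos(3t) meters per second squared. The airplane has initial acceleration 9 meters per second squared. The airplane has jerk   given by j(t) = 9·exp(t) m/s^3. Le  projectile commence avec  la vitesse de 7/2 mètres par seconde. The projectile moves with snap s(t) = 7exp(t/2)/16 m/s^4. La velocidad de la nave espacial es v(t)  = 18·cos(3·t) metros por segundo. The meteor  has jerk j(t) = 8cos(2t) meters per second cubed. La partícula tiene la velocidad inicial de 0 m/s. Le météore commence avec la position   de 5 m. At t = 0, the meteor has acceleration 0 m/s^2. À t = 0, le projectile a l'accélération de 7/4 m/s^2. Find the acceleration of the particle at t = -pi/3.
Using a(t) = 72·cos(3·t) and substituting t = -pi/3, we find a = -72.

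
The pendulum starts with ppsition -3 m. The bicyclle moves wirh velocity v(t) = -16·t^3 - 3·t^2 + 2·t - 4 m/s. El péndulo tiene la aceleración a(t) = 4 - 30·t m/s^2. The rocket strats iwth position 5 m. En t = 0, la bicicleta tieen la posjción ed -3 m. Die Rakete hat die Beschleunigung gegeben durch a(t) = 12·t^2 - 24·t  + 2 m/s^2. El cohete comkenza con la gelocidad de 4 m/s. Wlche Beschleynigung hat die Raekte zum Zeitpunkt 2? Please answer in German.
Aus der Gleichung für die Beschleunigung a(t) = 12·t^2 - 24·t + 2, setzen wir t = 2 ein und erhalten a = 2.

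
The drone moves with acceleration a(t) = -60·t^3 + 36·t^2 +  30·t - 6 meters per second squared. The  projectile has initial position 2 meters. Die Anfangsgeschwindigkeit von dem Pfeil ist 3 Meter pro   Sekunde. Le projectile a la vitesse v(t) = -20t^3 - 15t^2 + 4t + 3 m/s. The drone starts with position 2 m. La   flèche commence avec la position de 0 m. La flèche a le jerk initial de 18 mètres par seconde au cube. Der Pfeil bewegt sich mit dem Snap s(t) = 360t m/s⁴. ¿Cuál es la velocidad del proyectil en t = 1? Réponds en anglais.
Using v(t) = -20·t^3 - 15·t^2 + 4·t + 3 and substituting t = 1, we find v = -28.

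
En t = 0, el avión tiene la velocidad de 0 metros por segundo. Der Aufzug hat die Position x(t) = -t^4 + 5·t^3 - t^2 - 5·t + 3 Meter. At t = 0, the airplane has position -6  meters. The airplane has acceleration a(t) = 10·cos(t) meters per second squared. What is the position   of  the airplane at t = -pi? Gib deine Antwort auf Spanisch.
Debemos encontrar la antiderivada de nuestra ecuación de la aceleración a(t) = 10·cos(t) 2 veces. Integrando la aceleración y usando la condición inicial v(0) = 0, obtenemos v(t) = 10·sin(t). Integrando la velocidad y usando la condición inicial x(0) = -6, obtenemos x(t) = 4 - 10·cos(t). Tenemos la posición x(t) = 4 - 10·cos(t). Sustituyendo t = -pi: x(-pi) = 14.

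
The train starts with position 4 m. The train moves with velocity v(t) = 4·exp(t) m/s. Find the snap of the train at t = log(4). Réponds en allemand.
Um dies zu lösen, müssen wir 3 Ableitungen unserer Gleichung für die Geschwindigkeit v(t) = 4·exp(t) nehmen. Durch Ableiten von der Geschwindigkeit erhalten wir die Beschleunigung: a(t) = 4·exp(t). Durch Ableiten von der Beschleunigung erhalten wir den Ruck: j(t) = 4·exp(t). Durch Ableiten von dem Ruck erhalten wir den Snap: s(t) = 4·exp(t). Aus der Gleichung für den Snap s(t) = 4·exp(t), setzen wir t = log(4) ein und erhalten s = 16.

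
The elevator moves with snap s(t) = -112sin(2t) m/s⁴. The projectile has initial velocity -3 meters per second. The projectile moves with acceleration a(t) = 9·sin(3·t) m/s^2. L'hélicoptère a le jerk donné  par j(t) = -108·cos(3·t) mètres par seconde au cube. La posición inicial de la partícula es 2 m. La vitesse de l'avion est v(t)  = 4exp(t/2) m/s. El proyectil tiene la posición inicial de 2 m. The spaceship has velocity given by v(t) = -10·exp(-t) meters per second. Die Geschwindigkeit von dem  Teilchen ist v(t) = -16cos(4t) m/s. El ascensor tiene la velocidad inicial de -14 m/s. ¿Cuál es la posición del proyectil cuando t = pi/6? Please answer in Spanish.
Para resolver esto, necesitamos tomar 2 antiderivadas de nuestra ecuación de la aceleración a(t) = 9·sin(3·t). La antiderivada de la aceleración es la velocidad. Usando v(0) = -3, obtenemos v(t) = -3·cos(3·t). Tomando ∫v(t)dt y aplicando x(0) = 2, encontramos x(t) = 2 - sin(3·t). Tenemos la posición x(t) = 2 - sin(3·t). Sustituyendo t = pi/6: x(pi/6) = 1.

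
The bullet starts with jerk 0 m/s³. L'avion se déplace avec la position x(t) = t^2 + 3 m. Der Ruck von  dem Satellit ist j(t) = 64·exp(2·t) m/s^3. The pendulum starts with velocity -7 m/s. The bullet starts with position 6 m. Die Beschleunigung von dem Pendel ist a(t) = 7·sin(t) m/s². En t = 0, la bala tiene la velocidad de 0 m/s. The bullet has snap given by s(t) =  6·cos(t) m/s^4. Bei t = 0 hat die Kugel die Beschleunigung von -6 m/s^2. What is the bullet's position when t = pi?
To find the answer, we compute 4 antiderivatives of s(t) = 6·cos(t). The antiderivative of snap is jerk. Using j(0) = 0, we get j(t) = 6·sin(t). Taking ∫j(t)dt and applying a(0) = -6, we find a(t) = -6·cos(t). Taking ∫a(t)dt and applying v(0) = 0, we find v(t) = -6·sin(t). Finding the integral of v(t) and using x(0) = 6: x(t) = 6·cos(t). From the given position equation x(t) = 6·cos(t), we substitute t = pi to get x = -6.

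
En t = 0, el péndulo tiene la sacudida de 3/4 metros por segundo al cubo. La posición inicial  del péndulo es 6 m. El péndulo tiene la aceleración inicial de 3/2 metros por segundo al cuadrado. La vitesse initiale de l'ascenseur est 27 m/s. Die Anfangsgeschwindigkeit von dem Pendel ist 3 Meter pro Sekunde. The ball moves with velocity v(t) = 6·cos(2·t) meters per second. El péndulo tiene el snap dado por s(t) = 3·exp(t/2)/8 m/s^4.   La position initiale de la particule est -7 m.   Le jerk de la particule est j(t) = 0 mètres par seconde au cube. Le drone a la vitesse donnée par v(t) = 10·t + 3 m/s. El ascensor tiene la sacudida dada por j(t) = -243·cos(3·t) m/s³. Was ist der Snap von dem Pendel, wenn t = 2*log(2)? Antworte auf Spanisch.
Tenemos el snap s(t) = 3·exp(t/2)/8. Sustituyendo t = 2*log(2): s(2*log(2)) = 3/4.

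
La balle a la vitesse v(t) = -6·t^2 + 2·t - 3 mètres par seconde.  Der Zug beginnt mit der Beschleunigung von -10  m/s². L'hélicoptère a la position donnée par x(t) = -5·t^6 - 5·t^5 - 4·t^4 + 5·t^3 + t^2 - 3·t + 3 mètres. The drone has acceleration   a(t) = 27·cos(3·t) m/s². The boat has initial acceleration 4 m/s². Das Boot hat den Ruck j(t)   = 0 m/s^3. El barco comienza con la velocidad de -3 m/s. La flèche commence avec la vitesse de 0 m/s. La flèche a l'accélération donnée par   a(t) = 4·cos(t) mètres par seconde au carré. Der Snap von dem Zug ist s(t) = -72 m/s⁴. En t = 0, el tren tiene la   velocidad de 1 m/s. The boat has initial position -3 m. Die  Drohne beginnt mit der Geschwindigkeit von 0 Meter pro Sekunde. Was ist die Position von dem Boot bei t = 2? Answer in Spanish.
Para resolver esto, necesitamos tomar 3 integrales de nuestra ecuación de la sacudida j(t) = 0. Tomando ∫j(t)dt y aplicando a(0) = 4, encontramos a(t) = 4. Tomando ∫a(t)dt y aplicando v(0) = -3, encontramos v(t) = 4·t - 3. La antiderivada de la velocidad, con x(0) = -3, da la posición: x(t) = 2·t^2 - 3·t - 3. De la ecuación de la posición x(t) = 2·t^2 - 3·t - 3, sustituimos t = 2 para obtener x = -1.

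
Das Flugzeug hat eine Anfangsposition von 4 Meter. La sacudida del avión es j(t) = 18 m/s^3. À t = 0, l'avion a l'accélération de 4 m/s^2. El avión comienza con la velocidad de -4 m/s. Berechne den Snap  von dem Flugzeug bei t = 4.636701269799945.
Um dies zu lösen, müssen wir 1 Ableitung unserer Gleichung für den Ruck j(t) = 18 nehmen. Durch Ableiten von dem Ruck erhalten wir den Snap: s(t) = 0. Mit s(t) = 0 und Einsetzen von t = 4.636701269799945, finden wir s = 0.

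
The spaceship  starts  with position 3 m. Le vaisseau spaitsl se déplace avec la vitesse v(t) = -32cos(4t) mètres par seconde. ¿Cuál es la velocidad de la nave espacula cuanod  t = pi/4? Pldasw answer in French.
Nous avons la vitesse v(t) = -32·cos(4·t). En substituant t = pi/4: v(pi/4) = 32.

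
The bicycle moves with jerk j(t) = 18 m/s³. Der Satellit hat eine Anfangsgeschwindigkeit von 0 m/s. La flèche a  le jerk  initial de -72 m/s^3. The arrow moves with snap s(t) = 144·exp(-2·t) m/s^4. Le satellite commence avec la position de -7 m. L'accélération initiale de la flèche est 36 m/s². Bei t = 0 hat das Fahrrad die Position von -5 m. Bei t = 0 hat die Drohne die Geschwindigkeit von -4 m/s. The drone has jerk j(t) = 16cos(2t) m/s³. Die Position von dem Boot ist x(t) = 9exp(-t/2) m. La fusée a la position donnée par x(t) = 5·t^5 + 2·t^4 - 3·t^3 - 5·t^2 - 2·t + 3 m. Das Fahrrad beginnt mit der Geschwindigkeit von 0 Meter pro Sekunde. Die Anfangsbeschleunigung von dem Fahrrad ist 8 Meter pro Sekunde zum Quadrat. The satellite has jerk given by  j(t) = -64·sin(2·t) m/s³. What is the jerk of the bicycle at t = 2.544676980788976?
We have jerk j(t) = 18. Substituting t = 2.544676980788976: j(2.544676980788976) = 18.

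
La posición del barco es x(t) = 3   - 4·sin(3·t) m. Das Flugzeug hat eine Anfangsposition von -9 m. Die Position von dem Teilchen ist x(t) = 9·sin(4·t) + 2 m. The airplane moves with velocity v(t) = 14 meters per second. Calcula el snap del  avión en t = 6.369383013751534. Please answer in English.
We must differentiate our velocity equation v(t) = 14 3 times. The derivative of velocity gives acceleration: a(t) = 0. Differentiating acceleration, we get jerk: j(t) = 0. Taking d/dt of j(t), we find s(t) = 0. We have snap s(t) = 0. Substituting t = 6.369383013751534: s(6.369383013751534) = 0.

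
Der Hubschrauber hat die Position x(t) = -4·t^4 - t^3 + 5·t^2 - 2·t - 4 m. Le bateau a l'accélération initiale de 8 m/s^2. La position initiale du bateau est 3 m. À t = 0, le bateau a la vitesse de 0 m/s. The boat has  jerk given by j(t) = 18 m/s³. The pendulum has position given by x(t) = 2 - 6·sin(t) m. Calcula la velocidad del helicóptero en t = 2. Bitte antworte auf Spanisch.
Debemos derivar nuestra ecuación de la posición x(t) = -4·t^4 - t^3 + 5·t^2 - 2·t - 4 1 vez. La derivada de la posición da la velocidad: v(t) = -16·t^3 - 3·t^2 + 10·t - 2. Usando v(t) = -16·t^3 - 3·t^2 + 10·t - 2 y sustituyendo t = 2, encontramos v = -122.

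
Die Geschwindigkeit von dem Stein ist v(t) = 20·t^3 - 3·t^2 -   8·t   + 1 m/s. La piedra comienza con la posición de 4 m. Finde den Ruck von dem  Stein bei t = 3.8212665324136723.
Wir müssen unsere Gleichung für die Geschwindigkeit v(t) = 20·t^3 - 3·t^2 - 8·t + 1 2-mal ableiten. Die Ableitung von der Geschwindigkeit ergibt die Beschleunigung: a(t) = 60·t^2 - 6·t - 8. Die Ableitung von der Beschleunigung ergibt den Ruck: j(t) = 120·t - 6. Mit j(t) = 120·t - 6 und Einsetzen von t = 3.8212665324136723, finden wir j = 452.551983889641.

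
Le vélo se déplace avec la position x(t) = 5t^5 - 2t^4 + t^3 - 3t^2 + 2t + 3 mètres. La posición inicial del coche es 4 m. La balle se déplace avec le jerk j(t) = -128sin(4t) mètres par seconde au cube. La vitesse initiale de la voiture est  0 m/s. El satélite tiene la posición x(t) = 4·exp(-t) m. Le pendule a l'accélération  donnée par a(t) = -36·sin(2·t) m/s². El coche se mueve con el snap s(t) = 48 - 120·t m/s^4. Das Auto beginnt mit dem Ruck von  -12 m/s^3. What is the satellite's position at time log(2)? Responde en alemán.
Aus der Gleichung für die Position x(t) = 4·exp(-t), setzen wir t = log(2) ein und erhalten x = 2.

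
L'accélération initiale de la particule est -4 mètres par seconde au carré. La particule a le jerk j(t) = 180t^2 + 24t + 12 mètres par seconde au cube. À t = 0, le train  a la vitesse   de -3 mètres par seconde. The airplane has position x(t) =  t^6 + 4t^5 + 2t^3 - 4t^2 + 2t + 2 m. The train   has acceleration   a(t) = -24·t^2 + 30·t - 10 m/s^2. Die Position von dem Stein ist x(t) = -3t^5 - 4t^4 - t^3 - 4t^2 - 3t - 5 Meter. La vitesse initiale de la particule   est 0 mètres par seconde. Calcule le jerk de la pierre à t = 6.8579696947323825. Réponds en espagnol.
Debemos derivar nuestra ecuación de la posición x(t) = -3·t^5 - 4·t^4 - t^3 - 4·t^2 - 3·t - 5 3 veces. Derivando la posición, obtenemos la velocidad: v(t) = -15·t^4 - 16·t^3 - 3·t^2 - 8·t - 3. Tomando d/dt de v(t), encontramos a(t) = -60·t^3 - 48·t^2 - 6·t - 8. La derivada de la aceleración da la sacudida: j(t) = -180·t^2 - 96·t - 6. Tenemos la sacudida j(t) = -180·t^2 - 96·t - 6. Sustituyendo t = 6.8579696947323825: j(6.8579696947323825) = -9130.07979079051.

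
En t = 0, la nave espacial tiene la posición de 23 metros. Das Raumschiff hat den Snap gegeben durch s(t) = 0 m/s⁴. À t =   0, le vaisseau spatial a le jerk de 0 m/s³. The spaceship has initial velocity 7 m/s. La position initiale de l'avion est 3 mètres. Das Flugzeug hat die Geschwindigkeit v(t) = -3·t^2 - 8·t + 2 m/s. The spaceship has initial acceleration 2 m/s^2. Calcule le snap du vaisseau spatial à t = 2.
Nous avons le snap s(t) = 0. En substituant t = 2: s(2) = 0.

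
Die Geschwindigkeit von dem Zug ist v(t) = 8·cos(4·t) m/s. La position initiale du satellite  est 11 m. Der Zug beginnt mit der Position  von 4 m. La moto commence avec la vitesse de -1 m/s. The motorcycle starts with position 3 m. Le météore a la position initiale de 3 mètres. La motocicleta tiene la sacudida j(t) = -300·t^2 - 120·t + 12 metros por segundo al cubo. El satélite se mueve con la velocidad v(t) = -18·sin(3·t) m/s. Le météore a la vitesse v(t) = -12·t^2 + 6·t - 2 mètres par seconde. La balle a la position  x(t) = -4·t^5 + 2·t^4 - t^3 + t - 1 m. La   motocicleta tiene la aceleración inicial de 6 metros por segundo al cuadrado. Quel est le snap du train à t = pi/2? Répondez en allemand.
Um dies zu lösen, müssen wir 3 Ableitungen unserer Gleichung für die Geschwindigkeit v(t) = 8·cos(4·t) nehmen. Mit d/dt von v(t) finden wir a(t) = -32·sin(4·t). Mit d/dt von a(t) finden wir j(t) = -128·cos(4·t). Die Ableitung von dem Ruck ergibt den Snap: s(t) = 512·sin(4·t). Mit s(t) = 512·sin(4·t) und Einsetzen von t = pi/2, finden wir s = 0.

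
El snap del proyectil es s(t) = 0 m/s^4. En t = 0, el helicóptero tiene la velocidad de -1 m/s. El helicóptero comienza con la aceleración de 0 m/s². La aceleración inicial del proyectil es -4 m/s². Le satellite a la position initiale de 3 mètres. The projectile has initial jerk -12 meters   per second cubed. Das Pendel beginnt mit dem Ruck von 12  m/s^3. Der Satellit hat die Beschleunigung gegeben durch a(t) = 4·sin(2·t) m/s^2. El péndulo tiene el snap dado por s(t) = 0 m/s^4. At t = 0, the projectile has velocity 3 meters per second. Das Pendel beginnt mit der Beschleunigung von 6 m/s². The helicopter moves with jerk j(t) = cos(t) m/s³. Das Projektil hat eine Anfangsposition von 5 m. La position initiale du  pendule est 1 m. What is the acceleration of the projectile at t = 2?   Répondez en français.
Nous devons intégrer notre équation du snap s(t) = 0 2 fois. En prenant ∫s(t)dt et en appliquant j(0) = -12, nous trouvons j(t) = -12. En prenant ∫j(t)dt et en appliquant a(0) = -4, nous trouvons a(t) = -12·t - 4. De l'équation de l'accélération a(t) = -12·t - 4, nous substituons t = 2 pour obtenir a = -28.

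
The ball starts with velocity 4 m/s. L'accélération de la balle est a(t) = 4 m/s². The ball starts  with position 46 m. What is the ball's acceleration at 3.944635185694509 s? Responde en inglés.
We have acceleration a(t) = 4. Substituting t = 3.944635185694509: a(3.944635185694509) = 4.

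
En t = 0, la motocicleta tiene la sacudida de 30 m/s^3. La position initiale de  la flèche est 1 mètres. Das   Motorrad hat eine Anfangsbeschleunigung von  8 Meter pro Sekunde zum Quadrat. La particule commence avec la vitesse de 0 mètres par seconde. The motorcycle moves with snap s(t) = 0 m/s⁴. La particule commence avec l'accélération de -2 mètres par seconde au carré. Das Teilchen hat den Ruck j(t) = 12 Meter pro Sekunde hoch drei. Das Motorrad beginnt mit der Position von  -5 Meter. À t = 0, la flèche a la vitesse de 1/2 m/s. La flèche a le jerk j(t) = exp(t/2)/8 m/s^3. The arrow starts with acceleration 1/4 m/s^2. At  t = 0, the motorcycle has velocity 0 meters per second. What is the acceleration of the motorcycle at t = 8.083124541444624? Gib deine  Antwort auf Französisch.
Nous devons trouver l'intégrale de notre équation du snap s(t) = 0 2 fois. En prenant ∫s(t)dt et en appliquant j(0) = 30, nous trouvons j(t) = 30. En intégrant le jerk et en utilisant la condition initiale a(0) = 8, nous obtenons a(t) = 30·t + 8. En utilisant a(t) = 30·t + 8 et en substituant t = 8.083124541444624, nous trouvons a = 250.493736243339.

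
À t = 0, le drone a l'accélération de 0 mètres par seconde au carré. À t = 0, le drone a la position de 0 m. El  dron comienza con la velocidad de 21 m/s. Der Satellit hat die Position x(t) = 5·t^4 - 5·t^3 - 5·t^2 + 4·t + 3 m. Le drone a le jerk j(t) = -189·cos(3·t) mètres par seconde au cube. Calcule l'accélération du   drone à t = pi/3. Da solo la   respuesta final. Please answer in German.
Die Antwort ist 0.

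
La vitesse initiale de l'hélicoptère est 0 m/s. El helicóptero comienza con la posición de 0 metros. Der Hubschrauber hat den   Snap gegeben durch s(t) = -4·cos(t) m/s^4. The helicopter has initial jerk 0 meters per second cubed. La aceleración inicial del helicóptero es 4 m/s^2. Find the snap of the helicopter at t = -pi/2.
From the given snap equation s(t) = -4·cos(t), we substitute t = -pi/2 to get s = 0.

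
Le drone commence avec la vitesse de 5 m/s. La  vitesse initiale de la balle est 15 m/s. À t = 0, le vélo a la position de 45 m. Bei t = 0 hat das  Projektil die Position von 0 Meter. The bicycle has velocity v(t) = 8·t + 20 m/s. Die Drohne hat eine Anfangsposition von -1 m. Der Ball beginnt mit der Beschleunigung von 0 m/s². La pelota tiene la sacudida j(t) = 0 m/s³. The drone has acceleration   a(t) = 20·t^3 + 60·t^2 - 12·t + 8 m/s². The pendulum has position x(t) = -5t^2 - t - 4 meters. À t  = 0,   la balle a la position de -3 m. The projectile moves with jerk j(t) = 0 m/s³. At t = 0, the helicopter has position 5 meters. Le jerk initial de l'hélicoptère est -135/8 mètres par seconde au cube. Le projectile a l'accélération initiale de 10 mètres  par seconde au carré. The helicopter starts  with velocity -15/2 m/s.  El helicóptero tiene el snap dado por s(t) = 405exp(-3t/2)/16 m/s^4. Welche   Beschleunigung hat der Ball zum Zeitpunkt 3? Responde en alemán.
Wir müssen unsere Gleichung für den Ruck j(t) = 0 1-mal integrieren. Durch Integration von dem Ruck und Verwendung der Anfangsbedingung a(0) = 0, erhalten wir a(t) = 0. Aus der Gleichung für die Beschleunigung a(t) = 0, setzen wir t = 3 ein und erhalten a = 0.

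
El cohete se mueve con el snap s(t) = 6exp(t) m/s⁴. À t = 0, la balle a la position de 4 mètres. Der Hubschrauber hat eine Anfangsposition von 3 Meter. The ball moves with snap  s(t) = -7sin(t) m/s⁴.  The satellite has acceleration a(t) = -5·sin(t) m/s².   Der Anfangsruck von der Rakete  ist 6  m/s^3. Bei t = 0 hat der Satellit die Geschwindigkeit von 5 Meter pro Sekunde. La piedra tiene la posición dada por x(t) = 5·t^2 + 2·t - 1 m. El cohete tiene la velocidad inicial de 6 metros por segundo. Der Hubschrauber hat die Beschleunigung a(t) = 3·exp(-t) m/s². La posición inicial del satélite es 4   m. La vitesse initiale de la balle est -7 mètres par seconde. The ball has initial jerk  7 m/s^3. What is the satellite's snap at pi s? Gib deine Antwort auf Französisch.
Nous devons dériver notre équation de l'accélération a(t) = -5·sin(t) 2 fois. En dérivant l'accélération, nous obtenons le jerk: j(t) = -5·cos(t). En dérivant le jerk, nous obtenons le snap: s(t) = 5·sin(t). De l'équation du snap s(t) = 5·sin(t), nous substituons t = pi pour obtenir s = 0.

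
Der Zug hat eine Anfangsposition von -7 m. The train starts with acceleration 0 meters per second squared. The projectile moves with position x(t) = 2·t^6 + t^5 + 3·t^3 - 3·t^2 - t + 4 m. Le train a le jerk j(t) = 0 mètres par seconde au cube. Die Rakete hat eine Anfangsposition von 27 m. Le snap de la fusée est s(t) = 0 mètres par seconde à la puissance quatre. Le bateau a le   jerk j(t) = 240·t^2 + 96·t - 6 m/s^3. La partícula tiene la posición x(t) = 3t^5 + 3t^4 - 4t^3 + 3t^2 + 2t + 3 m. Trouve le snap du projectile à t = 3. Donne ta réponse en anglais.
To solve this, we need to take 4 derivatives of our position equation x(t) = 2·t^6 + t^5 + 3·t^3 - 3·t^2 - t + 4. Taking d/dt of x(t), we find v(t) = 12·t^5 + 5·t^4 + 9·t^2 - 6·t - 1. The derivative of velocity gives acceleration: a(t) = 60·t^4 + 20·t^3 + 18·t - 6. Taking d/dt of a(t), we find j(t) = 240·t^3 + 60·t^2 + 18. The derivative of jerk gives snap: s(t) = 720·t^2 + 120·t. We have snap s(t) = 720·t^2 + 120·t. Substituting t = 3: s(3) = 6840.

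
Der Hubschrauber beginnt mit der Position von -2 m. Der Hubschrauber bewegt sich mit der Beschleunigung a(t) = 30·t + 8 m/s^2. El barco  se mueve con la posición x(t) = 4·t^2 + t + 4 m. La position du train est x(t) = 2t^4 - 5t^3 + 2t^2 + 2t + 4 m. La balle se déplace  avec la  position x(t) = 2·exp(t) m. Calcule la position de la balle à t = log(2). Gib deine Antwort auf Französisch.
En utilisant x(t) = 2·exp(t) et en substituant t = log(2), nous trouvons x = 4.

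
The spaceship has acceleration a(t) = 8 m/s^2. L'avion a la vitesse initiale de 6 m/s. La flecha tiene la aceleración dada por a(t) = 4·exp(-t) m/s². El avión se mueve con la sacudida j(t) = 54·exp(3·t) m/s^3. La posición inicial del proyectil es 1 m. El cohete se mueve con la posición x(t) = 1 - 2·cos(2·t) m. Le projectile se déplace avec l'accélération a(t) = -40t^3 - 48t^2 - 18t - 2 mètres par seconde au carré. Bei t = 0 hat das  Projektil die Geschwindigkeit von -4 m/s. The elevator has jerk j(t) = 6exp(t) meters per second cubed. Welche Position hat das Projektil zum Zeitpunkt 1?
Ausgehend von der Beschleunigung a(t) = -40·t^3 - 48·t^2 - 18·t - 2, nehmen wir 2 Integrale. Mit ∫a(t)dt und Anwendung von v(0) = -4, finden wir v(t) = -10·t^4 - 16·t^3 - 9·t^2 - 2·t - 4. Das Integral von der Geschwindigkeit ist die Position. Mit x(0) = 1 erhalten wir x(t) = -2·t^5 - 4·t^4 - 3·t^3 - t^2 - 4·t + 1. Aus der Gleichung für die Position x(t) = -2·t^5 - 4·t^4 - 3·t^3 - t^2 - 4·t + 1, setzen wir t = 1 ein und erhalten x = -13.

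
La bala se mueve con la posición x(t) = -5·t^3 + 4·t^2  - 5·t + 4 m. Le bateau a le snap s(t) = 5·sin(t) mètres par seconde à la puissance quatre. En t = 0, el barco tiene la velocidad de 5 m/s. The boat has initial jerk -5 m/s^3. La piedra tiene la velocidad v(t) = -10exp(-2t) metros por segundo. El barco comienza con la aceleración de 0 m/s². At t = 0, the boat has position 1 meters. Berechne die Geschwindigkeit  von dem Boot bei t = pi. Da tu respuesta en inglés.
We need to integrate our snap equation s(t) = 5·sin(t) 3 times. Finding the antiderivative of s(t) and using j(0) = -5: j(t) = -5·cos(t). Finding the antiderivative of j(t) and using a(0) = 0: a(t) = -5·sin(t). Finding the antiderivative of a(t) and using v(0) = 5: v(t) = 5·cos(t). Using v(t) = 5·cos(t) and substituting t = pi, we find v = -5.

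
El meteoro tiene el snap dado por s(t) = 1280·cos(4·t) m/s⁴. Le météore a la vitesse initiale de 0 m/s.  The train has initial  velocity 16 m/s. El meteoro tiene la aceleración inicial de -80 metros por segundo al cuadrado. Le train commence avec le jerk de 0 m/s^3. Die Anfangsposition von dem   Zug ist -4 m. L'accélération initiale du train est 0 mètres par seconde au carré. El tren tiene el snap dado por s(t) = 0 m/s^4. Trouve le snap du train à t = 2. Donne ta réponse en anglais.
From the given snap equation s(t) = 0, we substitute t = 2 to get s = 0.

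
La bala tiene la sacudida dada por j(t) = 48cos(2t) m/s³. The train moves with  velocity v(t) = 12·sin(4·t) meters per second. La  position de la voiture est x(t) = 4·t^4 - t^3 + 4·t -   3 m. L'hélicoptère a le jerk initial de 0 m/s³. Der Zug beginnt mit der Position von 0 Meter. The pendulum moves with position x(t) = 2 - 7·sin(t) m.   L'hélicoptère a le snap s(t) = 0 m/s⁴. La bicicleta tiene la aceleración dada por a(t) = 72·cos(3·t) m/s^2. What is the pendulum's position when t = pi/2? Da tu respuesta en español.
Usando x(t) = 2 - 7·sin(t) y sustituyendo t = pi/2, encontramos x = -5.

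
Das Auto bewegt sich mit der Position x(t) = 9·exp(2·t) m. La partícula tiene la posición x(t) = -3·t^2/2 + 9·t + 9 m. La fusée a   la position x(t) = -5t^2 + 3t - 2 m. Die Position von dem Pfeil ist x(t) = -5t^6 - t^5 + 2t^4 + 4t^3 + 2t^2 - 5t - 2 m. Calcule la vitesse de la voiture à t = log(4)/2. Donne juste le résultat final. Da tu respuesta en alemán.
v(log(4)/2) = 72.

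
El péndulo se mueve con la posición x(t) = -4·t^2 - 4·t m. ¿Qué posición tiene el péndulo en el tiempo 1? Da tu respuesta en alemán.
Aus der Gleichung für die Position x(t) = -4·t^2 - 4·t, setzen wir t = 1 ein und erhalten x = -8.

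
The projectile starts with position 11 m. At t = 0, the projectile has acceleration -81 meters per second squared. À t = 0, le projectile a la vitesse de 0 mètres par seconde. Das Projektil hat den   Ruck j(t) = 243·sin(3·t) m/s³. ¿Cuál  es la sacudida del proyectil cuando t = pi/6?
Tenemos la sacudida j(t) = 243·sin(3·t). Sustituyendo t = pi/6: j(pi/6) = 243.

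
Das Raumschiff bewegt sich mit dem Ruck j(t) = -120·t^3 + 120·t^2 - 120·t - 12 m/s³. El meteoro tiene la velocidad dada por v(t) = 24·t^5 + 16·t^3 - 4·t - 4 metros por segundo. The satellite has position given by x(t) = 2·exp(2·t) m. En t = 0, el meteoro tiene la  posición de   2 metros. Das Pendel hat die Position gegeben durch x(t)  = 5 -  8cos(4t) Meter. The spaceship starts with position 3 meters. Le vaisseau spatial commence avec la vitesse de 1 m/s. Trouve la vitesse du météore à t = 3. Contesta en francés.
En utilisant v(t) = 24·t^5 + 16·t^3 - 4·t - 4 et en substituant t = 3, nous trouvons v = 6248.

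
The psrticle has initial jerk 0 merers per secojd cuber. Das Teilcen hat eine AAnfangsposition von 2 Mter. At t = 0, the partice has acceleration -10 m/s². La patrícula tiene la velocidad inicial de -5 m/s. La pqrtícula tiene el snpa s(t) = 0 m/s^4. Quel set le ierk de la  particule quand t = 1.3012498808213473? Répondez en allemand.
Wir müssen unsere Gleichung für den Snap s(t) = 0 1-mal integrieren. Die Stammfunktion von dem Snap, mit j(0) = 0, ergibt den Ruck: j(t) = 0. Aus der Gleichung für den Ruck j(t) = 0, setzen wir t = 1.3012498808213473 ein und erhalten j = 0.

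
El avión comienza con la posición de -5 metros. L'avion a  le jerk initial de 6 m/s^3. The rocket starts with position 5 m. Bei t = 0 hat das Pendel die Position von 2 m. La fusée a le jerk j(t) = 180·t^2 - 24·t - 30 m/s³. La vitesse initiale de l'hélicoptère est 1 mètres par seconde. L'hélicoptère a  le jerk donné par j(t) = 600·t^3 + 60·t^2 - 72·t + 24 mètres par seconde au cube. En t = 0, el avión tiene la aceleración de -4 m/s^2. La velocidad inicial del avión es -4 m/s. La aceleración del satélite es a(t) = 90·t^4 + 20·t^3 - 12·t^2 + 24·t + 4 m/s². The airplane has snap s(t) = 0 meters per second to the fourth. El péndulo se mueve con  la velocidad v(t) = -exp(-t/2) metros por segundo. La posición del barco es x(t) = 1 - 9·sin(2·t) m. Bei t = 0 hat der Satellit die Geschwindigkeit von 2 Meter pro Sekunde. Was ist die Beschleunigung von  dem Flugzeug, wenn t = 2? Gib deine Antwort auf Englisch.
We need to integrate our snap equation s(t) = 0 2 times. The integral of snap, with j(0) = 6, gives jerk: j(t) = 6. Integrating jerk and using the initial condition a(0) = -4, we get a(t) = 6·t - 4. We have acceleration a(t) = 6·t - 4. Substituting t = 2: a(2) = 8.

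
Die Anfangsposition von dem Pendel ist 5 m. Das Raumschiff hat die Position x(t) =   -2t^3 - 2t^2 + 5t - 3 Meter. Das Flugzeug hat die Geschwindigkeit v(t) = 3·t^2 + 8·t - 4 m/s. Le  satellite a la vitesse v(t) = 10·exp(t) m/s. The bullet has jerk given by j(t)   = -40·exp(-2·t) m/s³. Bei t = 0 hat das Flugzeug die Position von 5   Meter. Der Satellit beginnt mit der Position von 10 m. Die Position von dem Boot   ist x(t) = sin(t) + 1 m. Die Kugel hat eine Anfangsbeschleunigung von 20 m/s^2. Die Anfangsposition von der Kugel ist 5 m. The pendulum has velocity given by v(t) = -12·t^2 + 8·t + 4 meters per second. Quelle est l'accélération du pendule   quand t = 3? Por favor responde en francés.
En partant de la vitesse v(t) = -12·t^2 + 8·t + 4, nous prenons 1 dérivée. La dérivée de la vitesse donne l'accélération: a(t) = 8 - 24·t. En utilisant a(t) = 8 - 24·t et en substituant t = 3, nous trouvons a = -64.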